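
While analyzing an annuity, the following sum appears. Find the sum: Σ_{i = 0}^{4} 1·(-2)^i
Geometric series: S=a(1 - r^n)/(1 - r)
a=1, r=-2, n=5
S=1(1+32)/3=11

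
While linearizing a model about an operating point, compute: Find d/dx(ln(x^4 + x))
Chain rule: d/dx[ln(u)] = u'/u where u = x^4 + x
u' = 4x^3 + 1

Answer: (4x^3 + 1)/(x^4 + x)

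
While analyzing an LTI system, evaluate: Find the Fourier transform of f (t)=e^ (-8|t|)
Using the standard pair: F{e^(-a|t|)}=2a/(a^2+omega^2)
With a=8: F(omega)=16/(64+omega^2)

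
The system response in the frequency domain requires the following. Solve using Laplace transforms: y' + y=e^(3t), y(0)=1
Take L: sY - 1 + Y = 1/(s-3)
Y(s + 1) = 1/(s-3) + 1
Y = 1/((s-3)(s + 1)) + 1/(s + 1)
Partial fractions: 1/((s-3)(s + 1)) = (1/4)/(s-3) - (1/4)/(s + 1)
So Y = (1/4)/(s-3) + (3/4)/(s + 1)
Inverse Laplace transform (L^(-1){1/(s-3)} = e^(3t), L^(-1){1/(s + 1)} = e^(-t)):

Answer: y(t) = (1/4)·e^(3t) + (3/4)·e^(-t)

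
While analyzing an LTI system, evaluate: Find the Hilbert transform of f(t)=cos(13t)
The Hilbert transform shifts each frequency component by -pi/2.
H{cos(wt)}=sin(wt)
With w=13: H{cos(13t)}=sin(13t)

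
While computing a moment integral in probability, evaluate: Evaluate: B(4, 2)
B(x,y) = Γ(x)Γ(y)/Γ(x + y) = (x-1)!(y-1)!/(x + y-1)!
B(4,2) = 3!·1!/5! = 1/20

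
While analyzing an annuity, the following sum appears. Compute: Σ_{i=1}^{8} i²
Using formula: Σ i^2 = n(n+1)(2n+1)/6 = 8·9·17/6 = 204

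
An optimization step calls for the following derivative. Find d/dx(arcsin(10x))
d/dx[arcsin(u)]=u'/√(1-u²), u=10x, u'=10

Answer: 10/√(1 - 100x²)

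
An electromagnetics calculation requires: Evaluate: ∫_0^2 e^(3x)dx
Antiderivative: (1/3)e^(3x)
Evaluate: (1/3)(e^6 - 1)

Answer: (e^6 - 1)/3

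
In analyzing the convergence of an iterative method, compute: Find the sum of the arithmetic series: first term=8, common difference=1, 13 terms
Last term: a_n = 8+(13-1)·1 = 20
Sum = n(a_1+a_n)/2 = 13(8+20)/2 = 182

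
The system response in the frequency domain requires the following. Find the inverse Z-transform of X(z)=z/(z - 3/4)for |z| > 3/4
Standard pair: z/(z-a) <-> a^n*u[n] for causal signals
With a = 3/4: x[n] = (3/4)^n*u[n]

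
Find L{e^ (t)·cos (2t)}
First shifting: L{e^(at)f(t)} = F(s-a)
L{cos(2t)} = s/(s²+4)
Shift: (s-1)/((s-1)²+4)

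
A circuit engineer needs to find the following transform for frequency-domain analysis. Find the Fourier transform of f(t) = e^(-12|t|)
Using the standard pair: F{e^(-a|t|)} = 2a/(a^2 + omega^2)
With a = 12: F(omega) = 24/(144 + omega^2)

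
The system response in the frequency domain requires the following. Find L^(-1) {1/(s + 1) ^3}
L^(-1){1/(s-a)^n} = t^(n-1)·e^(at)/(n-1)!
Here a = -1, n = 3: t^2·e^(-t)/2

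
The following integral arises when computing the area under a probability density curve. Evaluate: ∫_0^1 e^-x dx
Antiderivative: -e^-x
Evaluate: -(e^-1 - 1)

Answer: (e^-1 - 1)/(-1)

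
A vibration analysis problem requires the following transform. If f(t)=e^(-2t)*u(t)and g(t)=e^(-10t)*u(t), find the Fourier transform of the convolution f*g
By the convolution theorem: F{f*g}=F(omega)*G(omega)
F(omega)=1/(2 + j*omega), G(omega)=1/(10 + j*omega)
F{f*g}=1/((2 + j*omega)(10 + j*omega))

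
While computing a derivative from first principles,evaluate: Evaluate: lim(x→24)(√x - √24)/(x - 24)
Multiply by conjugate (√x + √24)/(√x + √24):
= (x - 24)/((x - 24)(√x + √24)) = 1/(√x + √24)
As x → 24: 1/(2√24)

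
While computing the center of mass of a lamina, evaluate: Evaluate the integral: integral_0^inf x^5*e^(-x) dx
This is a Gamma integral. Substitute u = 1x:
integral_0^inf x^5 * e^(-x) dx = (1/1^6) integral_0^inf u^5 * e^(-u) du
= Gamma(6)/1^6 = 5!/1^6 = 120/1

Answer: 120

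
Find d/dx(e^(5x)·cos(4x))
Product rule: (fg)' = f'g + fg'
f = e^(5x), f' = 5·e^(5x)
g = cos(4x), g' = -4·sin(4x)

Answer: 5·e^(5x)·cos(4x) - 4·e^(5x)·sin(4x)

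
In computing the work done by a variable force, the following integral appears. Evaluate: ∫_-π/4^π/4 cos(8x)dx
Antiderivative: sin(8x)/8
Evaluate at bounds: [sin(8·π/4)/8] - [sin(8·-π/4)/8]
=((0) - (0))/8=0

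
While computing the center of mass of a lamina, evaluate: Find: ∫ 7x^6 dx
Using power rule: ∫ 7x^6 dx = 7/7 x^7+C = x^7+C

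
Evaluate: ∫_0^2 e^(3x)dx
Antiderivative: (1/3)e^(3x)
Evaluate: (1/3)(e^6 - 1)

Answer: (e^6 - 1)/3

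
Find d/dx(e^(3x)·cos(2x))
Product rule: (fg)' = f'g+fg'
f = e^(3x), f' = 3·e^(3x)
g = cos(2x), g' = -2·sin(2x)

Answer: 3·e^(3x)·cos(2x)-2·e^(3x)·sin(2x)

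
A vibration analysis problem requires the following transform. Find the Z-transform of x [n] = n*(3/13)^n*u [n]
Using the property Z{n*a^n*u[n]}=az/(z-a)^2
With a=3/13: X(z)=(3/13)z/(z - 3/13)^2, |z| > 3/13

Answer: (3/13)z/(z - 3/13)^2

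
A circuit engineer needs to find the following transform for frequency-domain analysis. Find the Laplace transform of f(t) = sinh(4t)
L{sinh(at)} = a/(s²-a²)
L{sinh(4t)} = 4/(s²-16)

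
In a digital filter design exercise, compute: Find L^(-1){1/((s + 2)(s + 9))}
Partial fractions: 1/((s + 2)(s + 9))=A/(s + 2) + B/(s + 9)
Cover-up: A=1/(s + 9)|_{s=-2}=1/7; B=1/(s + 2)|_{s=-9}=-1/7
L^(-1)=(1/7)e^(-2t) - (1/7)e^(-9t)

Answer: (1/7)(e^(-2t) - e^(-9t))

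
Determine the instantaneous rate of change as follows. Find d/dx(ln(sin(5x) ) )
Chain rule: d/dx[ln(u)]=u'/u where u=sin(5x)
u'=5cos(5x)

Answer: (5cos(5x))/(sin(5x))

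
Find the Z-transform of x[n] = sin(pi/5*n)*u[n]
Z{sin(w0 * n) * u[n]}=z * sin(w0)/(z^2-2z * cos(w0)+1)
With w0=pi/5: X(z)=z * sin(pi/5)/(z^2-2z * cos(pi/5)+1)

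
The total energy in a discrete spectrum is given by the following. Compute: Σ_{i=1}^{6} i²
Using formula: Σ i^2=n(n+1)(2n+1)/6=6·7·13/6=91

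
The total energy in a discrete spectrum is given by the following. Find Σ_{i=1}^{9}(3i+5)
= 3·Σ i+5·9 = 3·45+45 = 180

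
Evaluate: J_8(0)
J_n(0)=0 for all n > 0 (Bessel function of first kind)
J_8(0)=0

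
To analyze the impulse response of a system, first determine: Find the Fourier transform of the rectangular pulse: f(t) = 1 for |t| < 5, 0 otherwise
F(omega) = integral from -5 to 5 of e^(-j*omega*t) dt
= 2*sin(5*omega)/omega = 10*sinc(5*omega/pi)

Answer: 2*sin(5*omega)/omega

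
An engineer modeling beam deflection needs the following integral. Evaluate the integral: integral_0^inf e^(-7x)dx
integral_0^inf e^(-7x) dx = [-1/7*e^(-7x)]_0^inf
= 0 - (-1/7) = 1/7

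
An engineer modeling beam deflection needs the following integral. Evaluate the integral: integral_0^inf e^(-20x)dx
integral_0^inf e^(-20x) dx = [-1/20 * e^(-20x)]_0^inf
= 0 - (-1/20) = 1/20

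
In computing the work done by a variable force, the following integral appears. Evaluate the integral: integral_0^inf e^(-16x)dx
integral_0^inf e^(-16x) dx = [-1/16 * e^(-16x)]_0^inf
= 0 - (-1/16) = 1/16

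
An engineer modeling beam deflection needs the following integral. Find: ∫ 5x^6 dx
Using power rule: ∫ 5x^6 dx = 5/7 x^7+C = (5/7)x^7+C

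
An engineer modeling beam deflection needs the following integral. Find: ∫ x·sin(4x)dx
By parts: u = x, dv = sin(4x) dx
du = dx, v = -cos(4x)/4
= -x·cos(4x)/4+sin(4x)/4²+C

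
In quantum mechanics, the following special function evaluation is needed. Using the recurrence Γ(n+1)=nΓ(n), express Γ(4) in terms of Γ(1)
Γ(4) = 3Γ(3) = 3·2Γ(2) = ... = 3!·Γ(1) = 6·Γ(1)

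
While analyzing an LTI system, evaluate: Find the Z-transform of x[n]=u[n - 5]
Using the time-shift property: Z{u[n-5]}=z^(-5) * z/(z-1)
=z^(-4)/(z-1)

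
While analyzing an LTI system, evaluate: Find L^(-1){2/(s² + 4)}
L^(-1){w/(s² + w²)} = sin(wt)
Here w = 2

Answer: sin(2t)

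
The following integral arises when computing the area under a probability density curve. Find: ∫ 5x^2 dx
Using power rule: ∫ 5x^2 dx = 5/3 x^3 + C = (5/3)x^3 + C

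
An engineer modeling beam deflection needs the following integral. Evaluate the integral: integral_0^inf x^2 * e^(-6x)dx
This is a Gamma integral. Substitute u=6x (du=6 dx):
integral_0^inf x^2 * e^(-6x) dx=(1/6^3) integral_0^inf u^2 * e^(-u) du
=Gamma(3)/6^3=2!/6^3=2/216

Answer: 1/108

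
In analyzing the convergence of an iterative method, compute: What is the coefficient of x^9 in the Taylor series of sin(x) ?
sin(x)=Σ (-1)^k x^(2k+1)/(2k+1)!
For x^9: (-1)^4/9!=1/362880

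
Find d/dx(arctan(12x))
d/dx[arctan(u)]=u'/(1+u²), u=12x, u'=12

Answer: 12/(1+144x²)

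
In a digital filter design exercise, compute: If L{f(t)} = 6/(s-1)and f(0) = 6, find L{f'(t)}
L{f'(t)}=s·F(s) - f(0)=6s/(s-1)-6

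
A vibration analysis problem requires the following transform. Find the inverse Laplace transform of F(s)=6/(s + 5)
L^(-1){6/(s-a)} = c·e^(at)
Here a = -5, c = 6

Answer: 6e^(-5t)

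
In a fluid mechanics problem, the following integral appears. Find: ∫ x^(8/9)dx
Power rule: ∫ x^(8/9) dx = x^(17/9)/(17/9) + C

Answer: (9/17)·x^(17/9) + C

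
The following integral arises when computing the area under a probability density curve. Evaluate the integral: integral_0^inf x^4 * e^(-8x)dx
This is a Gamma integral. Substitute u = 8x (du = 8 dx):
integral_0^inf x^4*e^(-8x) dx = (1/8^5) integral_0^inf u^4*e^(-u) du
= Gamma(5)/8^5 = 4!/8^5 = 24/32768

Answer: 3/4096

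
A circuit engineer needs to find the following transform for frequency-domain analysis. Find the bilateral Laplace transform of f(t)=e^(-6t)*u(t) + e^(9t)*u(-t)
For e^(-6t)*u(t): L=1/(s + 6), Re(s) > -6
For e^(9t)*u(-t): L=-1/(s-9), Re(s) < 9
Combined: F(s)=1/(s + 6) - 1/(s-9), -6 < Re(s) < 9

Answer: 1/(s + 6) - 1/(s-9), ROC: -6 < Re(s) < 9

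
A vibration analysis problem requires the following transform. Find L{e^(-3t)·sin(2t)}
First shifting: L{e^(at)f(t)}=F(s-a)
L{sin(2t)}=2/(s² + 4)
Shift: 2/((s + 3)² + 4)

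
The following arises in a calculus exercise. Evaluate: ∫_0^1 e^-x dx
Antiderivative: -e^-x
Evaluate: -(e^-1 - 1)

Answer: (e^-1 - 1)/(-1)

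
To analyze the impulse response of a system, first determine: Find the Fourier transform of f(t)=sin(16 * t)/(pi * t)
sin(W * t)/(pi * t)=(W/pi) * sinc(W * t/pi) is the impulse response of the ideal low-pass filter with cutoff W (here W=16).
Its Fourier transform is a rectangular function:
F(omega)=1 for |omega| < 16, 0 otherwise

Answer: rect(omega/32) [i.e., 1 for |omega| < 16, 0 otherwise]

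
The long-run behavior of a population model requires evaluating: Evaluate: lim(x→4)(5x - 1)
Polynomial is continuous, so substitute x=4:
5·4 - 1=19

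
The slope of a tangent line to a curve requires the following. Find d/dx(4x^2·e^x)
Product rule: (fg)'=f'g + fg'
f=4x^2, f'=8x
g=e^x, g'=e^x

Answer: 8x·e^x + 4x^2·e^x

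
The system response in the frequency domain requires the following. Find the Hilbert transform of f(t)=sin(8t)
The Hilbert transform shifts each frequency component by -pi/2.
H{sin(wt)} = -cos(wt)
With w = 8: H{sin(8t)} = -cos(8t)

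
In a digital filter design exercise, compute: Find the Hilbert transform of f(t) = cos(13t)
The Hilbert transform shifts each frequency component by -pi/2.
H{cos(wt)}=sin(wt)
With w=13: H{cos(13t)}=sin(13t)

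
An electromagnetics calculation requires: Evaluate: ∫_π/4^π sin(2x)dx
Antiderivative: -cos(2x)/2
Evaluate at bounds: [-cos(2·π)/2] - [-cos(2·π/4)/2]
=(-(1) + (0))/2=-1/2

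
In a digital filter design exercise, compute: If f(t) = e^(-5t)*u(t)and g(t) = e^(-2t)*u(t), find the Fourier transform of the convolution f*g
By the convolution theorem: F{f*g} = F(omega)*G(omega)
F(omega) = 1/(5 + j*omega), G(omega) = 1/(2 + j*omega)
F{f*g} = 1/((5 + j*omega)(2 + j*omega))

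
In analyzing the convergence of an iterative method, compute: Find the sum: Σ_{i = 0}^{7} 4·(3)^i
Geometric series: S = a(1 - r^n)/(1 - r)
a = 4, r = 3, n = 8
S = 4(1 - 6561)/-2 = 13120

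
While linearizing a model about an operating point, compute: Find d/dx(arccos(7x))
d/dx[arccos(u)]=-u'/√(1-u²), u=7x, u'=7

Answer: -7/√(1-49x²)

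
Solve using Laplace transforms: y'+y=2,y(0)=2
Take L of both sides: sY(s)-2+Y(s) = 2/s
Y(s)(s+1) = 2/s+2
Y(s) = 2/(s(s+1))+2/(s+1)
Partial fractions: 2/(s(s+1)) = 2/s - 2/(s+1)
So Y(s) = 2/s
Inverse transform (L^(-1){1/s} = 1, L^(-1){1/(s+1)} = e^(-t)):

Answer: y(t) = 2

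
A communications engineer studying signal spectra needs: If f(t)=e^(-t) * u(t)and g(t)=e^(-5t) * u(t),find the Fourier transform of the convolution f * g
By the convolution theorem: F{f * g}=F(omega) * G(omega)
F(omega)=1/(1 + j * omega), G(omega)=1/(5 + j * omega)
F{f * g}=1/((1 + j * omega)(5 + j * omega))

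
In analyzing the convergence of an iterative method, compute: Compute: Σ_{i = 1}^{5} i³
Using formula: Σ i^3 = [n(n + 1)/2]² = [5·6/2]² = 225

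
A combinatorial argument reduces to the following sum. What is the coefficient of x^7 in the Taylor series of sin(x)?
sin(x) = Σ (-1)^k x^(2k+1)/(2k+1)!
For x^7: (-1)^3/7! = -1/5040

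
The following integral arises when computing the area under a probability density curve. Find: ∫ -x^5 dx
Using power rule: ∫ -x^5 dx = -1/6 x^6+C = (-1/6)x^6+C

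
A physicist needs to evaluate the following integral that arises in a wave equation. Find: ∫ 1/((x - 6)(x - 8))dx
Partial fractions: 1/((x-6)(x-8))=A/(x-6)+B/(x-8)
A=-1/2, B=1/2
∫ [-1/2· 1/(x-6)+1/2· 1/(x-8)] dx
=(1/2)[ln|x-8| - ln|x-6|]+C

Answer: (1/2)·ln|(x-8)/(x-6)|+C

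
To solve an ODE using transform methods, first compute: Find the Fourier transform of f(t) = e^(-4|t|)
Using the standard pair: F{e^(-a|t|)} = 2a/(a^2+omega^2)
With a = 4: F(omega) = 8/(16+omega^2)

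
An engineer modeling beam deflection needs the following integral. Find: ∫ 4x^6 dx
Using power rule: ∫ 4x^6 dx = 4/7 x^7 + C = (4/7)x^7 + C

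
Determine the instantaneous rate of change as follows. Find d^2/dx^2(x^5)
Apply power rule 2 times:
d^1: 5x^4
d^2: 20x^3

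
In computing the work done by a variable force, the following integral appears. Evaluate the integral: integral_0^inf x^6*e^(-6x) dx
This is a Gamma integral. Substitute u=6x (du=6 dx):
integral_0^inf x^6*e^(-6x) dx=(1/6^7) integral_0^inf u^6*e^(-u) du
=Gamma(7)/6^7=6!/6^7=720/279936

Answer: 5/1944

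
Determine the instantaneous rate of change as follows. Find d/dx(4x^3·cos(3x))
Product rule: (fg)'=f'g + fg'
f=4x^3, f'=12x^2
g=cos(3x), g'=-3·sin(3x)

Answer: 12x^2·cos(3x) - 12x^3·sin(3x)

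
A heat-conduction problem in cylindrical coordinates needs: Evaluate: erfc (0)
erfc(x) = 1 - erf(x); erfc(0) = 1 - erf(0) = 1 - 0 = 1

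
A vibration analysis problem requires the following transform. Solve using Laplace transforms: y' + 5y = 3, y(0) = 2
Take L of both sides: sY(s) - 2 + 5Y(s) = 3/s
Y(s)(s + 5) = 3/s + 2
Y(s) = 3/(s(s + 5)) + 2/(s + 5)
Partial fractions: 3/(s(s + 5)) = (3/5)/s - (3/5)/(s + 5)
So Y(s) = (3/5)/s + (7/5)/(s + 5)
Inverse transform (L^(-1){1/s} = 1, L^(-1){1/(s + 5)} = e^(-5t)):

Answer: y(t) = 3/5 + (7/5)·e^(-5t)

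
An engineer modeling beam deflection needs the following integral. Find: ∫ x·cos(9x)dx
By parts: u = x, dv = cos(9x) dx
du = dx, v = sin(9x)/9
= x·sin(9x)/9 + cos(9x)/9² + C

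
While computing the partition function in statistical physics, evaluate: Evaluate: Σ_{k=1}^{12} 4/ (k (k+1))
Partial fractions: 4/(k(k + 1))=4/k - 4/(k + 1)
Telescoping sum: 4(1 - 1/13)=4·12/13

Answer: 48/13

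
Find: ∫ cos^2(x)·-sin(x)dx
Let u = cos(x), du = -sin(x) dx
∫ u^2 du = u^3/3+C

Answer: cos^3(x)/3+C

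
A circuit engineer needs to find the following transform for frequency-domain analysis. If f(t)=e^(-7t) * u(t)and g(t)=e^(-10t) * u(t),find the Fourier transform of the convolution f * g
By the convolution theorem: F{f * g}=F(omega) * G(omega)
F(omega)=1/(7 + j * omega), G(omega)=1/(10 + j * omega)
F{f * g}=1/((7 + j * omega)(10 + j * omega))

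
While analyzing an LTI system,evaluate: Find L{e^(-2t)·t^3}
First shifting: L{e^(at)f(t)}=F(s-a)
L{t^3}=6/s^4
Shift s → s + 2: 6/(s + 2)^4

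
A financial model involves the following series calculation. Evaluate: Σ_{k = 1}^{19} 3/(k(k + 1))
Partial fractions: 3/(k(k+1)) = 3/k - 3/(k+1)
Telescoping sum: 3(1-1/20) = 3·19/20

Answer: 57/20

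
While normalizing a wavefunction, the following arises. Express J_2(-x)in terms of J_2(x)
For integer n: J_n(-x)=(-1)^n J_n(x)
With n=2: J_2(-x)=(-1)^2 J_2(x)=J_2(x)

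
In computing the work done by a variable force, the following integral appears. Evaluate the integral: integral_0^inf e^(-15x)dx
integral_0^inf e^(-15x) dx=[-1/15*e^(-15x)]_0^inf
=0 - (-1/15)=1/15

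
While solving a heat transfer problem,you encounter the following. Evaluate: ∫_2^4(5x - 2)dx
Step 1: Find antiderivative F(x)=(5/2)x^2-2x
Step 2: F(4) - F(2)=32 - (6)=26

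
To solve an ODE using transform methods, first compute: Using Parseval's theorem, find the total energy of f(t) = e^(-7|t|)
Parseval's theorem: E=integral |f(t)|^2 dt=(1/2pi) integral |F(omega)|^2 domega
E=integral_{-inf}^{inf} e^(-14|t|) dt=2 * integral_0^inf e^(-14t) dt=2/(2 * 7)=1/7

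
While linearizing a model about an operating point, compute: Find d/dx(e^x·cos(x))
Product rule: (fg)' = f'g+fg'
f = e^x, f' = e^x
g = cos(x), g' = -sin(x)

Answer: e^x·cos(x) - e^x·sin(x)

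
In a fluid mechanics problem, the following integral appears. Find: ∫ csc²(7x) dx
Since d/dx[-cot(7x)] = 7csc²(7x), integral = -cot(7x)/7 + C

Answer: (-1/7)cot(7x) + C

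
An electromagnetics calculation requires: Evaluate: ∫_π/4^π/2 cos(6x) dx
Antiderivative: sin(6x)/6
Evaluate at bounds: [sin(6·π/2)/6] - [sin(6·π/4)/6]
=((0) - (-1))/6=1/6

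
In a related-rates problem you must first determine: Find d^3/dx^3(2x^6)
Apply power rule 3 times:
d^1: 12x^5
d^2: 60x^4
d^3: 240x^3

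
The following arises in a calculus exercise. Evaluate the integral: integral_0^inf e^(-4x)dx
integral_0^inf e^(-4x) dx=[-1/4*e^(-4x)]_0^inf
=0 - (-1/4)=1/4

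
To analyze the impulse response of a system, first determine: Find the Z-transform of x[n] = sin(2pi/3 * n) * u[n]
Z{sin(w0*n)*u[n]} = z*sin(w0)/(z^2 - 2z*cos(w0) + 1)
With w0 = 2pi/3: X(z) = z*sin(2pi/3)/(z^2 - 2z*cos(2pi/3) + 1)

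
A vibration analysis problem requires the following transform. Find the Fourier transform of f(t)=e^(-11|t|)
Using the standard pair: F{e^(-a|t|)}=2a/(a^2 + omega^2)
With a=11: F(omega)=22/(121 + omega^2)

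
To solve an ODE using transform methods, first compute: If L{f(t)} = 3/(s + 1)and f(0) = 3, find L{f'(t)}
L{f'(t)} = s·F(s) - f(0) = 3s/(s+1)-3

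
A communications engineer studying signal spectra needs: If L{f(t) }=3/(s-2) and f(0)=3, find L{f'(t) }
L{f'(t)}=s·F(s) - f(0)=3s/(s-2) - 3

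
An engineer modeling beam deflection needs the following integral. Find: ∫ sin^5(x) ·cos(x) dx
Let u = sin(x), du = cos(x) dx
∫ u^5 du = u^6/6 + C

Answer: sin^6(x)/6 + C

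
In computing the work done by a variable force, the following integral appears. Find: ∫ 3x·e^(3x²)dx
Let u=3x², du=6x dx
∫ (1/2)e^u du=e^u/2+C

Answer: e^(3x²)/2+C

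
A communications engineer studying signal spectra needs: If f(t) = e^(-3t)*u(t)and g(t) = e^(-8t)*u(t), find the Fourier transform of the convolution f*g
By the convolution theorem: F{f*g} = F(omega)*G(omega)
F(omega) = 1/(3 + j*omega), G(omega) = 1/(8 + j*omega)
F{f*g} = 1/((3 + j*omega)(8 + j*omega))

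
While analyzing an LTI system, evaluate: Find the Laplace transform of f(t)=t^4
L{t^n}=n!/s^(n + 1)
L{t^4}=4!/s^5=24/s^5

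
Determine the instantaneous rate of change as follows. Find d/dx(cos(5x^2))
Chain rule: d/dx[cos(u)] = -sin(u)·u' where u = 5x^2
u' = 10x

Answer: -10x·sin(5x^2)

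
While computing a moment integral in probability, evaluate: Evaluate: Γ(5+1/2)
Γ(n+1/2)=(2n)!√π/(4^n·n!)
=3628800√π/(1024·120)=(945/32)·√π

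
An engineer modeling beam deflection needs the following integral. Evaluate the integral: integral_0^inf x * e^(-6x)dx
This is a Gamma integral. Substitute u = 6x (du = 6 dx):
integral_0^inf x * e^(-6x) dx = (1/6^2) integral_0^inf u^1 * e^(-u) du
= Gamma(2)/6^2 = 1!/6^2 = 1/36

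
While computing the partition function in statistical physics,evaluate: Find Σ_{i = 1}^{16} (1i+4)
=1·Σ i + 4·16=1·136 + 64=200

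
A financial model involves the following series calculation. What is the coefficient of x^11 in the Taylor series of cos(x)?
cos(x) has only even powers. Coefficient of x^11 = 0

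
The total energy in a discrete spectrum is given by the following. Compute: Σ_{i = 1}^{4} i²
Using formula: Σ i^2=n(n+1)(2n+1)/6=4·5·9/6=30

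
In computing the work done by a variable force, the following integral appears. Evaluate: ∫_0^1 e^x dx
Antiderivative: e^x
Evaluate: (e^1 - 1)

Answer: e^1 - 1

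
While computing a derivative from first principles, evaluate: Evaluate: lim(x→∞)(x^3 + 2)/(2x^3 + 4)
Divide numerator and denominator by x^3:
lim (1 + 2/x^3)/(2 + 4/x^3) = 1/2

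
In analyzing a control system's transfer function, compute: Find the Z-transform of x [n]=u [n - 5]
Using the time-shift property: Z{u[n-5]} = z^(-5)*z/(z-1)
= z^(-4)/(z-1)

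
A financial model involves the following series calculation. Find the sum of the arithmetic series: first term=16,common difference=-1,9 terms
Last term: a_n = 16 + (9 - 1)·-1 = 8
Sum = n(a_1 + a_n)/2 = 9(16 + 8)/2 = 108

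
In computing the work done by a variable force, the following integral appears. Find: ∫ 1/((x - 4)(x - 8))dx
Partial fractions: 1/((x-4)(x-8))=A/(x-4)+B/(x-8)
A=-1/4, B=1/4
∫ [-1/4· 1/(x-4)+1/4· 1/(x-8)] dx
=(1/4)[ln|x-8| - ln|x-4|]+C

Answer: (1/4)·ln|(x-8)/(x-4)|+C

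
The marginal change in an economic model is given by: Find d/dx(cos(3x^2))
Chain rule: d/dx[cos(u)]=-sin(u)·u' where u=3x^2
u'=6x

Answer: -6x·sin(3x^2)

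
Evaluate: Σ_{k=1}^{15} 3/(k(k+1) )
Partial fractions: 3/(k(k+1)) = 3/k - 3/(k+1)
Telescoping sum: 3(1-1/16) = 3·15/16

Answer: 45/16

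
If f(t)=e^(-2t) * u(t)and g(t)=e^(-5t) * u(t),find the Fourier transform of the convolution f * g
By the convolution theorem: F{f*g}=F(omega)*G(omega)
F(omega)=1/(2 + j*omega), G(omega)=1/(5 + j*omega)
F{f*g}=1/((2 + j*omega)(5 + j*omega))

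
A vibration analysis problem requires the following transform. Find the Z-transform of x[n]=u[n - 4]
Using the time-shift property: Z{u[n-4]}=z^(-4)*z/(z-1)
=z^(-3)/(z-1)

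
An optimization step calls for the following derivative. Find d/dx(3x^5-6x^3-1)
Power rule: d/dx(ax^n)=n·a·x^(n-1)
Term by term: 15·x^4 - 18·x^2

Answer: 15x^4 - 18x^2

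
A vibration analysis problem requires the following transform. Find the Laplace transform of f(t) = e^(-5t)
L{e^(at)}=1/(s-a)
L{e^(-5t)}=1/(s+5)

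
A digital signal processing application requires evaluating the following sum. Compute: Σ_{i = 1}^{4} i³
Using formula: Σ i^3=[n(n + 1)/2]²=[4·5/2]²=100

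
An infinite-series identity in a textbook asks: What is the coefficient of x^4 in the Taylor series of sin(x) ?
sin(x) has only odd powers. Coefficient of x^4 = 0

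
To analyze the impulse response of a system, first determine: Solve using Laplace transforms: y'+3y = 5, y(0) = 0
Take L of both sides: sY(s) - 0 + 3Y(s)=5/s
Y(s)(s + 3)=5/s + 0
Y(s)=5/(s(s + 3)) + 0/(s + 3)
Partial fractions: 5/(s(s + 3))=(5/3)/s - (5/3)/(s + 3)
So Y(s)=(5/3)/s - (5/3)/(s + 3)
Inverse transform (L^(-1){1/s}=1, L^(-1){1/(s + 3)}=e^(-3t)):

Answer: y(t)=5/3 - (5/3)·e^(-3t)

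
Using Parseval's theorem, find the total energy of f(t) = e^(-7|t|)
Parseval's theorem: E = integral |f(t)|^2 dt = (1/2pi) integral |F(omega)|^2 domega
E = integral_{-inf}^{inf} e^(-14|t|) dt = 2 * integral_0^inf e^(-14t) dt = 2/(2 * 7) = 1/7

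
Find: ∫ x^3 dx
Using power rule: ∫ x^3 dx=1/4 x^4+C=(1/4)x^4+C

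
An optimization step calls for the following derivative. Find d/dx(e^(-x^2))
Chain rule: d/dx[e^u] = e^u · u' where u = -x^2
u' = -2x

Answer: -2x·e^(-x^2)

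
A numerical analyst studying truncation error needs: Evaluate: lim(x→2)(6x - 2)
Polynomial is continuous, so substitute x = 2:
6·2-2 = 10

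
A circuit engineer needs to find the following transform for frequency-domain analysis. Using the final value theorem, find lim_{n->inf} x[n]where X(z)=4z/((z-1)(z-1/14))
Final value theorem: lim x[n] = lim_{z->1} (z-1) * X(z)
(z-1) * X(z) = 4z/(z-1/14)
As z->1: 4/(1-1/14) = 4/(13/14) = 56/13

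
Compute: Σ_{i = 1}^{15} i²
Using formula: Σ i^2=n(n + 1)(2n + 1)/6=15·16·31/6=1240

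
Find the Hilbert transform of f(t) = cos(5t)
The Hilbert transform shifts each frequency component by -pi/2.
H{cos(wt)}=sin(wt)
With w=5: H{cos(5t)}=sin(5t)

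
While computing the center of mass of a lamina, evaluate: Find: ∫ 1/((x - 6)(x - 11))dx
Partial fractions: 1/((x-6)(x-11)) = A/(x-6)+B/(x-11)
A = -1/5, B = 1/5
∫ [-1/5· 1/(x-6)+1/5· 1/(x-11)] dx
= (1/5)[ln|x-11| - ln|x-6|]+C

Answer: (1/5)·ln|(x-11)/(x-6)|+C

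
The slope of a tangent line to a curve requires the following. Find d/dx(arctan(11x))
d/dx[arctan(u)] = u'/(1 + u²), u = 11x, u' = 11

Answer: 11/(1 + 121x²)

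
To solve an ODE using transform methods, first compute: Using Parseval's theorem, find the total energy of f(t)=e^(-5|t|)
Parseval's theorem: E = integral |f(t)|^2 dt = (1/2pi) integral |F(omega)|^2 domega
E = integral_{-inf}^{inf} e^(-10|t|) dt = 2 * integral_0^inf e^(-10t) dt = 2/(2 * 5) = 1/5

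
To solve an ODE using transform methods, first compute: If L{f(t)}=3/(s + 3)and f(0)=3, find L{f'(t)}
L{f'(t)}=s·F(s) - f(0)=3s/(s + 3) - 3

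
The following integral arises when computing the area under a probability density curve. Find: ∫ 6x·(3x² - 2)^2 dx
Let u=3x² - 2, du=6x dx
∫ u^2 du=u^3/3 + C

Answer: (3x² - 2)^3/3 + C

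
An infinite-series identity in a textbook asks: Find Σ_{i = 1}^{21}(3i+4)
= 3·Σ i + 4·21 = 3·231 + 84 = 777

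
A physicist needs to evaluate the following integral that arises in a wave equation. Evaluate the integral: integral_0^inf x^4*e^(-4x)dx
This is a Gamma integral. Substitute u = 4x (du = 4 dx):
integral_0^inf x^4*e^(-4x) dx = (1/4^5) integral_0^inf u^4*e^(-u) du
= Gamma(5)/4^5 = 4!/4^5 = 24/1024

Answer: 3/128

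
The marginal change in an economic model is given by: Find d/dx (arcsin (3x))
d/dx[arcsin(u)] = u'/√(1-u²), u = 3x, u' = 3

Answer: 3/√(1 - 9x²)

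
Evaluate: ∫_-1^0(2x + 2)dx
Step 1: Find antiderivative F(x) = x^2 + 2x
Step 2: F(0) - F(-1) = 0 - (-1) = 1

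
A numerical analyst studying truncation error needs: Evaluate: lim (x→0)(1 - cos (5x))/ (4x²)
Using 1-cos(u) ≈ u²/2 for small u:
(1-cos(5x)) ≈ (5x)²/2=25x²/2
So limit=25/(2·4)=25/8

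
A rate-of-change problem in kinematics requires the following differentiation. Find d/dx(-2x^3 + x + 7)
Power rule: d/dx(ax^n) = n·a·x^(n-1)
Term by term: -6·x^2+1

Answer: -6x^2+1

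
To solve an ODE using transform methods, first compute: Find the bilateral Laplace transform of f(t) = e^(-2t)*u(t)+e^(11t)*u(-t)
For e^(-2t) * u(t): L = 1/(s + 2), Re(s) > -2
For e^(11t) * u(-t): L = -1/(s-11), Re(s) < 11
Combined: F(s) = 1/(s + 2) - 1/(s-11), -2 < Re(s) < 11

Answer: 1/(s + 2) - 1/(s-11), ROC: -2 < Re(s) < 11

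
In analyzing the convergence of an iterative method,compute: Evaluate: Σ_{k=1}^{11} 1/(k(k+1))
Partial fractions: 1/(k(k+1)) = 1/k - 1/(k+1)
Telescoping sum: 1(1-1/12) = 1·11/12

Answer: 11/12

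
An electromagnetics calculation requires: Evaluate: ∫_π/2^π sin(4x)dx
Antiderivative: -cos(4x)/4
Evaluate at bounds: [-cos(4·π)/4] - [-cos(4·π/2)/4]
=(-(1) + (1))/4=0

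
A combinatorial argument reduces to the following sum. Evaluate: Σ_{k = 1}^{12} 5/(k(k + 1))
Partial fractions: 5/(k(k+1)) = 5/k - 5/(k+1)
Telescoping sum: 5(1-1/13) = 5·12/13

Answer: 60/13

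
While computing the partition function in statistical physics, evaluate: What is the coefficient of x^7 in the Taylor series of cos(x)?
cos(x) has only even powers. Coefficient of x^7=0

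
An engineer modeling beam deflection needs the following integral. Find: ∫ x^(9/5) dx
Power rule: ∫ x^(9/5) dx=x^(14/5)/(14/5)+C

Answer: (5/14)·x^(14/5)+C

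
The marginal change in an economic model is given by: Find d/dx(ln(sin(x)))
Chain rule: d/dx[ln(u)] = u'/u where u = sin(x)
u' = cos(x)

Answer: (cos(x))/(sin(x))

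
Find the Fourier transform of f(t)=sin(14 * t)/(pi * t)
sin(W * t)/(pi * t) = (W/pi) * sinc(W * t/pi) is the impulse response of the ideal low-pass filter with cutoff W (here W = 14).
Its Fourier transform is a rectangular function:
F(omega) = 1 for |omega| < 14, 0 otherwise

Answer: rect(omega/28) [i.e., 1 for |omega| < 14, 0 otherwise]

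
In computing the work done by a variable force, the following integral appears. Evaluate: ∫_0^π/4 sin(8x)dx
Antiderivative: -cos(8x)/8
Evaluate at bounds: [-cos(8·π/4)/8] - [-cos(8·0)/8]
=(-(1) + (1))/8=0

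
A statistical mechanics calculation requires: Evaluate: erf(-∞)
erf(-∞) = -1 (the error function is odd, so erf(-∞) = -erf(∞) = -1)

Answer: -1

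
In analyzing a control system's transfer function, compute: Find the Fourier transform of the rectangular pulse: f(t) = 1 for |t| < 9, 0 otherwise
F(omega)=integral from -9 to 9 of e^(-j*omega*t) dt
=2*sin(9*omega)/omega=18*sinc(9*omega/pi)

Answer: 2*sin(9*omega)/omega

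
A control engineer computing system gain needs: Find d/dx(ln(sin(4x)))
Chain rule: d/dx[ln(u)]=u'/u where u=sin(4x)
u'=4cos(4x)

Answer: (4cos(4x))/(sin(4x))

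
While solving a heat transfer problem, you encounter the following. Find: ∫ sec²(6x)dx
Since d/dx[tan(6x)]=6sec²(6x), integral=tan(6x)/6+C

Answer: (1/6)tan(6x)+C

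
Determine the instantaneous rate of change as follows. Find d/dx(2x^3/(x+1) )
Quotient rule: (f/g)'=(f'g - fg')/g²
f=2x^3, f'=6x^2
g=x+1, g'=1

Answer: (6x^2·(x+1)-2x^3)/(x+1)²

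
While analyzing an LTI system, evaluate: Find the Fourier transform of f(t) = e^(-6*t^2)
The Fourier transform of a Gaussian e^(-a*t^2) is sqrt(pi/a)*e^(-omega^2/(4a)).
With a=6: F(omega)=sqrt(pi/6)*e^(-omega^2/24)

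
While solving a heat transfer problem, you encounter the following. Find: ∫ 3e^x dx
Since d/dx[e^x]=+ e^x, we get 3e^x + C

Answer: 3e^x + C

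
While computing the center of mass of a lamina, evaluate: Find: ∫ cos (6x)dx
Using substitution u = 6x: ∫ cos(u) du/6 = sin(u)/6 + C

Answer: (1/6)sin(6x) + C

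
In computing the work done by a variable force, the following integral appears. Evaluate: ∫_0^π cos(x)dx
Antiderivative: sin(x)
Evaluate at bounds: [sin(1·π)/1] - [sin(1·0)/1]
= ((0) - (0))/1 = 0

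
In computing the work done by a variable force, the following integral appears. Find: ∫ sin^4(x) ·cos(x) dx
Let u = sin(x), du = cos(x) dx
∫ u^4 du = u^5/5+C

Answer: sin^5(x)/5+C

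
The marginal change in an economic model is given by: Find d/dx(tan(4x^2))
Chain rule: d/dx[tan(u)]=sec²(u)·u' where u=4x^2
u'=8x

Answer: 8x·sec²(4x^2)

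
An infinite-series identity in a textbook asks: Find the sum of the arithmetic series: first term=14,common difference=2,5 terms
Last term: a_n = 14+(5-1)·2 = 22
Sum = n(a_1+a_n)/2 = 5(14+22)/2 = 90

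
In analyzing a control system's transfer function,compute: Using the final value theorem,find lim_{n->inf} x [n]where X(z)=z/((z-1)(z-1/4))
Final value theorem: lim x[n]=lim_{z->1} (z-1) * X(z)
(z-1) * X(z)=z/(z-1/4)
As z->1: 1/(1-1/4)=1/(3/4)=4/3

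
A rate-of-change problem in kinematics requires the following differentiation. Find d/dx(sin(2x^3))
Chain rule: d/dx[sin(u)] = cos(u)·u' where u = 2x^3
u' = 6x^2

Answer: 6x^2·cos(2x^3)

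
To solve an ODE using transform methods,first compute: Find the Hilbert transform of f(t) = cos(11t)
The Hilbert transform shifts each frequency component by -pi/2.
H{cos(wt)}=sin(wt)
With w=11: H{cos(11t)}=sin(11t)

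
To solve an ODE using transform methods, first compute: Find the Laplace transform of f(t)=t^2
L{t^n}=n!/s^(n + 1)
L{t^2}=2!/s^3=2/s^3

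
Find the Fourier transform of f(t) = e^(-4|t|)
Using the standard pair: F{e^(-a|t|)} = 2a/(a^2+omega^2)
With a = 4: F(omega) = 8/(16+omega^2)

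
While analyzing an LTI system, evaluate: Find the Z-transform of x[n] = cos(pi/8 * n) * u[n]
Z{cos(w0 * n) * u[n]}=z(z - cos(w0))/(z^2-2z * cos(w0)+1)
With w0=pi/8: X(z)=z(z - cos(pi/8))/(z^2-2z * cos(pi/8)+1)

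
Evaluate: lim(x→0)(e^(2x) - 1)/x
L'Hôpital (0/0): lim 2e^(2x)/1=2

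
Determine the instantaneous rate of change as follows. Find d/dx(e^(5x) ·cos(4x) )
Product rule: (fg)'=f'g+fg'
f=e^(5x), f'=5·e^(5x)
g=cos(4x), g'=-4·sin(4x)

Answer: 5·e^(5x)·cos(4x)-4·e^(5x)·sin(4x)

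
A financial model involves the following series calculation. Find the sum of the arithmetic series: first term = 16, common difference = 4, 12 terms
Last term: a_n = 16+(12-1)·4 = 60
Sum = n(a_1+a_n)/2 = 12(16+60)/2 = 456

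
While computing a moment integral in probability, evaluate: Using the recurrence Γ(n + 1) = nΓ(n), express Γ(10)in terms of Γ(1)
Γ(10)=9Γ(9)=9·8Γ(8)=...=9!·Γ(1)=362880·Γ(1)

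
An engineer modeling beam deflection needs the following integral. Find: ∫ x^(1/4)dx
Power rule: ∫ x^(1/4) dx=x^(5/4)/(5/4) + C

Answer: (4/5)·x^(5/4) + C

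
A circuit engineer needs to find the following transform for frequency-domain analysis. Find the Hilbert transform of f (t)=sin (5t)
The Hilbert transform shifts each frequency component by -pi/2.
H{sin(wt)} = -cos(wt)
With w = 5: H{sin(5t)} = -cos(5t)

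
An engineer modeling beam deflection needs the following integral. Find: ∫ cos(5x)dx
Using substitution u=5x: ∫ cos(u) du/5=sin(u)/5 + C

Answer: (1/5)sin(5x) + C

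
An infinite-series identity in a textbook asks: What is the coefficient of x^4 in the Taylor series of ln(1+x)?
ln(1 + x)=Σ (-1)^(n + 1) x^n/n
Coefficient of x^4=(-1)^5/4=-1/4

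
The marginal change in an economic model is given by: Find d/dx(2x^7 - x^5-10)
Power rule: d/dx(ax^n)=n·a·x^(n-1)
Term by term: 14·x^6 - 5·x^4

Answer: 14x^6 - 5x^4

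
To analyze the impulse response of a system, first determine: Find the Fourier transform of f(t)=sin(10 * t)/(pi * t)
sin(W*t)/(pi*t)=(W/pi)*sinc(W*t/pi) is the impulse response of the ideal low-pass filter with cutoff W (here W=10).
Its Fourier transform is a rectangular function:
F(omega)=1 for |omega| < 10, 0 otherwise

Answer: rect(omega/20) [i.e., 1 for |omega| < 10, 0 otherwise]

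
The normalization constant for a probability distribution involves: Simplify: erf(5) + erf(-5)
erf is odd: erf(-5)=-erf(5)
erf(5)+erf(-5)=erf(5) - erf(5)=0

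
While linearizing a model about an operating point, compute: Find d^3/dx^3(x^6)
Apply power rule 3 times:
d^1: 6x^5
d^2: 30x^4
d^3: 120x^3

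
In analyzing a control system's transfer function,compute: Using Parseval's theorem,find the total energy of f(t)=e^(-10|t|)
Parseval's theorem: E = integral |f(t)|^2 dt = (1/2pi) integral |F(omega)|^2 domega
E = integral_{-inf}^{inf} e^(-20|t|) dt = 2 * integral_0^inf e^(-20t) dt = 2/(2 * 10) = 1/10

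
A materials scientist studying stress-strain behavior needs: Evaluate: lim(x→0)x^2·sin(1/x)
Squeeze theorem: -|x^2| ≤ x^2·sin(1/x) ≤ |x^2|
Since x^2 → 0 as x → 0, by squeeze theorem the limit is 0

Answer: 0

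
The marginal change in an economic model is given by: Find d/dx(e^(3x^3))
Chain rule: d/dx[e^u] = e^u · u' where u = 3x^3
u' = 9x^2

Answer: 9x^2·e^(3x^3)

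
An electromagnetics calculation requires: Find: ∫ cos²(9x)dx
Using identity cos²(u)=(1+cos(2u))/2:
∫ (1+cos(18x))/2 dx=x/2+sin(18x)/36+C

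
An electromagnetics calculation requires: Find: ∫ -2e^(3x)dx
Since d/dx[e^(3x)] = 3e^(3x), we get -2/3 e^(3x) + C

Answer: (-2/3)e^(3x) + C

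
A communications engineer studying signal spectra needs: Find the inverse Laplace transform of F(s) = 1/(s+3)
L^(-1){1/(s-a)} = c·e^(at)
Here a = -3, c = 1

Answer: e^(-3t)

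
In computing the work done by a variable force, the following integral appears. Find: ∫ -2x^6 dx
Using power rule: ∫ -2x^6 dx=-2/7 x^7 + C=(-2/7)x^7 + C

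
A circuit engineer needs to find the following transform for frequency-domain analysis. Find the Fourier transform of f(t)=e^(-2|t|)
Using the standard pair: F{e^(-a|t|)}=2a/(a^2+omega^2)
With a=2: F(omega)=4/(4+omega^2)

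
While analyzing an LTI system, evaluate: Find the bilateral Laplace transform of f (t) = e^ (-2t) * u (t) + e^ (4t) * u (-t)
For e^(-2t)*u(t): L=1/(s + 2), Re(s) > -2
For e^(4t)*u(-t): L=-1/(s-4), Re(s) < 4
Combined: F(s)=1/(s + 2) - 1/(s-4), -2 < Re(s) < 4

Answer: 1/(s + 2) - 1/(s-4), ROC: -2 < Re(s) < 4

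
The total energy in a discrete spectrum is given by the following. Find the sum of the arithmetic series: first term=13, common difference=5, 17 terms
Last term: a_n = 13+(17-1)·5 = 93
Sum = n(a_1+a_n)/2 = 17(13+93)/2 = 901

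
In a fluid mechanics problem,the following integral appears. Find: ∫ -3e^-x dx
Since d/dx[e^-x] = - e^-x, we get 3e^-x+C

Answer: 3e^-x+C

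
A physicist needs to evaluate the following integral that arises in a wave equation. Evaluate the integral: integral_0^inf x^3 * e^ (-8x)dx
This is a Gamma integral. Substitute u=8x (du=8 dx):
integral_0^inf x^3 * e^(-8x) dx=(1/8^4) integral_0^inf u^3 * e^(-u) du
=Gamma(4)/8^4=3!/8^4=6/4096

Answer: 3/2048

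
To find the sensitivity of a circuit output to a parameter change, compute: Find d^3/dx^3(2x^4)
Apply power rule 3 times:
d^1: 8x^3
d^2: 24x^2
d^3: 48x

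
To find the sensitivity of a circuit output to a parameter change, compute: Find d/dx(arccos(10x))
d/dx[arccos(u)]=-u'/√(1-u²), u=10x, u'=10

Answer: -10/√(1 - 100x²)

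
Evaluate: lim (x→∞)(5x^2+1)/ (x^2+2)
Divide numerator and denominator by x^2:
lim (5 + 1/x^2)/(1 + 2/x^2)=5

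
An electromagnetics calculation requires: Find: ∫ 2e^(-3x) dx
Since d/dx[e^(-3x)] = -3e^(-3x), we get -2/3 e^(-3x) + C

Answer: (-2/3)e^(-3x) + C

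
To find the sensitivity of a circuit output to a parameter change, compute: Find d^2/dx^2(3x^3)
Apply power rule 2 times:
d^1: 9x^2
d^2: 18x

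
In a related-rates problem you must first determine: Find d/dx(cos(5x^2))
Chain rule: d/dx[cos(u)] = -sin(u)·u' where u = 5x^2
u' = 10x

Answer: -10x·sin(5x^2)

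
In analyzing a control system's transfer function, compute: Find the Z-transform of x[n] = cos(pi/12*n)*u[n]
Z{cos(w0*n)*u[n]} = z(z - cos(w0))/(z^2 - 2z*cos(w0) + 1)
With w0 = pi/12: X(z) = z(z - cos(pi/12))/(z^2 - 2z*cos(pi/12) + 1)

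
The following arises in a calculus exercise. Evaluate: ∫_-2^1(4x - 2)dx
Step 1: Find antiderivative F(x) = 2x^2-2x
Step 2: F(1) - F(-2) = 0 - (12) = -12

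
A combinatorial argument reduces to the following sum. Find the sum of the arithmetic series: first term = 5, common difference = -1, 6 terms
Last term: a_n = 5 + (6 - 1)·-1 = 0
Sum = n(a_1 + a_n)/2 = 6(5 + 0)/2 = 15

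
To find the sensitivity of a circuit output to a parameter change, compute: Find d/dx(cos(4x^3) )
Chain rule: d/dx[cos(u)] = -sin(u)·u' where u = 4x^3
u' = 12x^2

Answer: -12x^2·sin(4x^3)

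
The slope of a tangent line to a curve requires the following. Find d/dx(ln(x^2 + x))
Chain rule: d/dx[ln(u)] = u'/u where u = x^2 + x
u' = 2x + 1

Answer: (2x + 1)/(x^2 + x)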